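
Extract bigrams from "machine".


Word: "machine" (length 7)
Number of bigrams = 7 - 2 + 1 = 6
  Position 0: "ma"
  Position 1: "ac"
  Position 2: "ch"
  Position 3: "hi"
  Position 4: "in"
  Position 5: "ne"
Bigrams = "ma", "ac", "ch", "hi", "in", "ne"


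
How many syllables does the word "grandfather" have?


Word: "grandfather"
Syllable breakdown: grand · fa · ther
Counting: 3 parts
= 3 syllables


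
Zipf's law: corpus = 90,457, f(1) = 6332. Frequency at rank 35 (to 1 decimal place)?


Zipf's law: f(r) = f(1) / r
f(1) = 6332
f(35) = 6332 / 35
= 180.9 occurrences


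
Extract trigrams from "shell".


Word: "shell" (length 5)
Number of trigrams = 5 - 3 + 1 = 3
  Position 0: "she"
  Position 1: "hel"
  Position 2: "ell"
Trigrams = "she", "hel", "ell"


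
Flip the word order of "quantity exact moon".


Original: "quantity exact moon"
Words (1..n): quantity | exact | moon
Reversed (n..1): moon | exact | quantity
Result = "moon exact quantity"


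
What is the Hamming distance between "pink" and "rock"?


Comparing character by character (same length = 4):
  Pos 0: 'p' vs 'r' !=
  Pos 1: 'i' vs 'o' !=
  Pos 2: 'n' vs 'c' !=
  Pos 3: 'k' vs 'k' =
Hamming distance = 3


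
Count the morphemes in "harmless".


Word: "harmless"
Morphemes: harm / -less
Each morpheme carries meaning
= 2 morphemes


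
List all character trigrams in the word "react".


Word: "react" (length 5)
Number of trigrams = 5 - 3 + 1 = 3
  Position 0: "rea"
  Position 1: "eac"
  Position 2: "act"
Trigrams = "rea", "eac", "act"


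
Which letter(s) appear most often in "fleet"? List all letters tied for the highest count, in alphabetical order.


Word: "fleet"
Letter counts:
  'e': 2
  'f': 1
  'l': 1
  't': 1
Maximum count = 2
Most frequent = 'e' (2 times each)


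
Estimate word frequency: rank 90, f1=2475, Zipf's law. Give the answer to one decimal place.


Zipf's law: f(r) = f(1) / r
f(1) = 2475
f(90) = 2475 / 90
= 27.5 occurrences


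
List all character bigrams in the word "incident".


Word: "incident" (length 8)
Number of bigrams = 8 - 2 + 1 = 7
  Position 0: "in"
  Position 1: "nc"
  Position 2: "ci"
  Position 3: "id"
  Position 4: "de"
  Position 5: "en"
  Position 6: "nt"
Bigrams = "in", "nc", "ci", "id", "de", "en", "nt"


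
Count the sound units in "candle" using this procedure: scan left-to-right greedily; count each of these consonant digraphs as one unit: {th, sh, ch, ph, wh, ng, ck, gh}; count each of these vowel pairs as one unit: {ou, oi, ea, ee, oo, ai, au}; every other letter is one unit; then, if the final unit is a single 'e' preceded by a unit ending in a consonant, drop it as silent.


Word: "candle" (6 letters)
Left-to-right scan:
  1. 'c' (letter)
  2. 'a' (letter)
  3. 'n' (letter)
  4. 'd' (letter)
  5. 'l' (letter)
  6. 'e' (letter)
Units from scan: 6
Final unit is 'e' after a consonant -> drop as silent (-1)
Sound units = 5 units


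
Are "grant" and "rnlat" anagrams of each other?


Word 1: "grant" → sorted: agnrt
Word 2: "rnlat" → sorted: alnrt
Same letters? agnrt != alnrt
Anagram = No


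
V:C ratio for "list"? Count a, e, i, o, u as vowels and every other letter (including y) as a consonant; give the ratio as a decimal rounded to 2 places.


Word: "list"
Vowels (a,e,i,o,u): 1
Consonants: 3
Ratio = 1/3
= 0.33


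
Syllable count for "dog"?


Word: "dog"
Syllable breakdown: dog
Counting: 1 part
= 1 syllable


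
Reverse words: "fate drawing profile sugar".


Original: "fate drawing profile sugar"
Words (1..n): fate | drawing | profile | sugar
Reversed (n..1): sugar | profile | drawing | fate
Result = "sugar profile drawing fate"


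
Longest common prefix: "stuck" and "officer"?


Word 1: "stuck"
Word 2: "officer"
Comparing from start:
  Pos 0: 's' != 'o' (stop)
LCP = "" (length 0)


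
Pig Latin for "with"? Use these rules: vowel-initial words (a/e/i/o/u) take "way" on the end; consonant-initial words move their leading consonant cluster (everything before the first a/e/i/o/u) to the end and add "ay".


Word: "with"
Starts with consonant(s) → move to end, add 'ay'
Consonant cluster: "w"
Pig Latin = "ithway"


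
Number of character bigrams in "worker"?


Word: "worker" (length 6)
Number of 2-grams = length - 2 + 1 = 6 - 2 + 1
= 5


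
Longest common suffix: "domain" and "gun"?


Word 1: "domain"
Word 2: "gun"
Comparing from end:
  Pos -1: 'n' == 'n'
  Pos -2: 'i' != 'u' (stop)
LCS = "n" (length 1)


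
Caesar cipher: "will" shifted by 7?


Word: "will"
Shift: 7
Each letter → (letter + shift) mod 26:
  'w' (22) + 7 = 3 → 'd'
  'i' (8) + 7 = 15 → 'p'
  'l' (11) + 7 = 18 → 's'
  'l' (11) + 7 = 18 → 's'
Result = "dpss"


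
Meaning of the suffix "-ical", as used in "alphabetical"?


Suffix: -ical
Example: alphabetical = alphabet + -ical
Meaning = relating to


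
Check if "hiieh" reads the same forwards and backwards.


Word: "hiieh"
Reversed: "heiih"
Forward == Backward? hiieh != heiih
Palindrome = No


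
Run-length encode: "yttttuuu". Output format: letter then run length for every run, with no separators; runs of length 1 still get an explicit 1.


String: "yttttuuu"
Scanning for consecutive runs:
  'y' x 1
  't' x 4
  'u' x 3
RLE = "y1t4u3"


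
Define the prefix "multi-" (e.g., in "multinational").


Prefix: multi-
Example: multinational = multi- + national
Meaning = many


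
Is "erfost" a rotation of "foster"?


Word: "foster", Candidate: "erfost"
Method: check if candidate is substring of word+word
"fosterfoster" contains "erfost"? Yes
Is rotation = Yes


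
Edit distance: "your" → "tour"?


Word 1: "your" (length 4)
Word 2: "tour" (length 4)
One optimal edit sequence (insert/delete/substitute each cost 1):
  1. substitute 'y' -> 't'  (+1)
  2. keep 'o'
  3. keep 'u'
  4. keep 'r'
Total edit operations: 1
Edit distance = 1


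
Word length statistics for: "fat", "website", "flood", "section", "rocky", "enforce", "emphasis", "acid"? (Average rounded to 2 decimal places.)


Lengths: "fat"=3, "website"=7, "flood"=5, "section"=7, "rocky"=5, "enforce"=7, "emphasis"=8, "acid"=4
Sum = 46, Count = 8
Average = 46/8 = 5.75
= avg=5.75, min=3, max=8


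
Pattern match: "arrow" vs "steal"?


Pattern of "arrow": [0, 1, 1, 2, 3]
Pattern of "steal": [0, 1, 2, 3, 4]
Patterns do not match
Same pattern = No


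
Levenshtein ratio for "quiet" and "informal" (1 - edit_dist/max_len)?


Word 1: "quiet" (length 5)
Word 2: "informal" (length 8)
One optimal edit sequence:
  1. insert 'i'  (+1)
  2. insert 'n'  (+1)
  3. insert 'f'  (+1)
  4. substitute 'q' -> 'o'  (+1)
  5. substitute 'u' -> 'r'  (+1)
  6. substitute 'i' -> 'm'  (+1)
  7. substitute 'e' -> 'a'  (+1)
  8. substitute 't' -> 'l'  (+1)
Edit distance = 8
Max length = max(5, 8) = 8
Similarity = 1 - 8/8
= 0.0000


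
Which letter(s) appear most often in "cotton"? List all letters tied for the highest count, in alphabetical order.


Word: "cotton"
Letter counts:
  'c': 1
  'n': 1
  'o': 2
  't': 2
Maximum count = 2
Most frequent = 'o', 't' (2 times each)


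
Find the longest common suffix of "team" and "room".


Word 1: "team"
Word 2: "room"
Comparing from end:
  Pos -1: 'm' == 'm'
  Pos -2: 'a' != 'o' (stop)
LCS = "m" (length 1)


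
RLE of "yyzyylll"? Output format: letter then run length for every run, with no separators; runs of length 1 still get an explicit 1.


String: "yyzyylll"
Scanning for consecutive runs:
  'y' x 2
  'z' x 1
  'y' x 2
  'l' x 3
RLE = "y2z1y2l3"


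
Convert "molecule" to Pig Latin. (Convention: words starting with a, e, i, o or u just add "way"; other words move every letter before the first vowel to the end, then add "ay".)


Word: "molecule"
Starts with consonant(s) → move to end, add 'ay'
Consonant cluster: "m"
Pig Latin = "oleculemay"


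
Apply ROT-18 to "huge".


Word: "huge"
Shift: 18
Each letter → (letter + shift) mod 26:
  'h' (7) + 18 = 25 → 'z'
  'u' (20) + 18 = 12 → 'm'
  'g' (6) + 18 = 24 → 'y'
  'e' (4) + 18 = 22 → 'w'
Result = "zmyw"


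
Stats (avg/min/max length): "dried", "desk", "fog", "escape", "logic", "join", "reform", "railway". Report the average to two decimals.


Lengths: "dried"=5, "desk"=4, "fog"=3, "escape"=6, "logic"=5, "join"=4, "reform"=6, "railway"=7
Sum = 40, Count = 8
Average = 40/8 = 5.00
= avg=5.00, min=3, max=7


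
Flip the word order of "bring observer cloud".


Original: "bring observer cloud"
Words (1..n): bring | observer | cloud
Reversed (n..1): cloud | observer | bring
Result = "cloud observer bring"


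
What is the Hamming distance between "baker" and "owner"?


Comparing character by character (same length = 5):
  Pos 0: 'b' vs 'o' !=
  Pos 1: 'a' vs 'w' !=
  Pos 2: 'k' vs 'n' !=
  Pos 3: 'e' vs 'e' =
  Pos 4: 'r' vs 'r' =
Hamming distance = 3


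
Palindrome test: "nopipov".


Word: "nopipov"
Reversed: "vopipon"
Forward == Backward? nopipov != vopipon
Palindrome = No


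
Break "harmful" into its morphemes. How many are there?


Word: "harmful"
Morphemes: harm | -ful
Each morpheme carries meaning
= 2 morphemes


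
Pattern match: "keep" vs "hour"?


Pattern of "keep": [0, 1, 1, 2]
Pattern of "hour": [0, 1, 2, 3]
Patterns do not match
Same pattern = No


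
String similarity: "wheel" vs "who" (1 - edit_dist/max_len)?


Word 1: "wheel" (length 5)
Word 2: "who" (length 3)
One optimal edit sequence:
  1. keep 'w'
  2. keep 'h'
  3. delete 'e'  (+1)
  4. delete 'e'  (+1)
  5. substitute 'l' -> 'o'  (+1)
Edit distance = 3
Max length = max(5, 3) = 5
Similarity = 1 - 3/5
= 0.4000


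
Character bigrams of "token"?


Word: "token" (length 5)
Number of bigrams = 5 - 2 + 1 = 4
  Position 0: "to"
  Position 1: "ok"
  Position 2: "ke"
  Position 3: "en"
Bigrams = "to", "ok", "ke", "en"


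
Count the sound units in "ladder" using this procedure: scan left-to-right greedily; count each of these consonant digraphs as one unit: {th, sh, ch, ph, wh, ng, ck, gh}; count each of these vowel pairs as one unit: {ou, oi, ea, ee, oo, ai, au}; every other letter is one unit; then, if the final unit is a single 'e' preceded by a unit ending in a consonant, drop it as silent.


Word: "ladder" (6 letters)
Left-to-right scan:
  1. 'l' (letter)
  2. 'a' (letter)
  3. 'd' (letter)
  4. 'd' (letter)
  5. 'e' (letter)
  6. 'r' (letter)
Units from scan: 6
Sound units = 6 units


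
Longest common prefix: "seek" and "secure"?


Word 1: "seek"
Word 2: "secure"
Comparing from start:
  Pos 0: 's' == 's'
  Pos 1: 'e' == 'e'
  Pos 2: 'e' != 'c' (stop)
LCP = "se" (length 2)


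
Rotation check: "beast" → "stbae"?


Word: "beast", Candidate: "stbae"
Method: check if candidate is substring of word+word
"beastbeast" contains "stbae"? No
Is rotation = No


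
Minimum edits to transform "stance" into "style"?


Word 1: "stance" (length 6)
Word 2: "style" (length 5)
One optimal edit sequence (insert/delete/substitute each cost 1):
  1. keep 's'
  2. keep 't'
  3. delete 'a'  (+1)
  4. substitute 'n' -> 'y'  (+1)
  5. substitute 'c' -> 'l'  (+1)
  6. keep 'e'
Total edit operations: 3
Edit distance = 3


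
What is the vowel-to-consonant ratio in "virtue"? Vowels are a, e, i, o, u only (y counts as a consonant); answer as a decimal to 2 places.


Word: "virtue"
Vowels (a,e,i,o,u): 3
Consonants: 3
Ratio = 3/3
= 1.00


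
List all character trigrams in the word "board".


Word: "board" (length 5)
Number of trigrams = 5 - 3 + 1 = 3
  Position 0: "boa"
  Position 1: "oar"
  Position 2: "ard"
Trigrams = "boa", "oar", "ard"


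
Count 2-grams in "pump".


Word: "pump" (length 4)
Number of 2-grams = length - 2 + 1 = 4 - 2 + 1
= 3


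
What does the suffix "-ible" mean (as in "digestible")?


Suffix: -ible
As in: digestible -> digest + -ible
Meaning = capable of


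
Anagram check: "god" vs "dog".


Word 1: "god" → sorted: dgo
Word 2: "dog" → sorted: dgo
Same letters? dgo == dgo
Anagram = Yes


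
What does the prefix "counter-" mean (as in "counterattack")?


Prefix: counter-
Example: counterattack = counter- + attack
Meaning = against / opposite


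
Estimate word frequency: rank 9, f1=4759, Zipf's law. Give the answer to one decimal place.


Zipf's law: f(r) = f(1) / r
f(1) = 4759
f(9) = 4759 / 9
= 528.8 occurrences


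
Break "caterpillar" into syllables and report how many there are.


Word: "caterpillar"
Syllable breakdown: cat / er / pil / lar
Counting: 4 parts
= 4 syllables


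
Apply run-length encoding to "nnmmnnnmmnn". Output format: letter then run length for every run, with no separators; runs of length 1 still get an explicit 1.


String: "nnmmnnnmmnn"
Scanning for consecutive runs:
  'n' x 2
  'm' x 2
  'n' x 3
  'm' x 2
  'n' x 2
RLE = "n2m2n3m2n2"


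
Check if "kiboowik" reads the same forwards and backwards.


Word: "kiboowik"
Reversed: "kiwoobik"
Forward == Backward? kiboowik != kiwoobik
Palindrome = No


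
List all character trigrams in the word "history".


Word: "history" (length 7)
Number of trigrams = 7 - 3 + 1 = 5
  Position 0: "his"
  Position 1: "ist"
  Position 2: "sto"
  Position 3: "tor"
  Position 4: "ory"
Trigrams = "his", "ist", "sto", "tor", "ory"


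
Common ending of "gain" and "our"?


Word 1: "gain"
Word 2: "our"
Comparing from end:
  Pos -1: 'n' != 'r' (stop)
LCS = "" (length 0)


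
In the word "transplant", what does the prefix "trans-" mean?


Prefix: trans-
As in: transplant -> trans- + plant
Meaning = across


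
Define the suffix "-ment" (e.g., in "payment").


Suffix: -ment
Example: payment = pay + -ment
Meaning = result of action


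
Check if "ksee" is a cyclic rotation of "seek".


Word: "seek", Candidate: "ksee"
Method: check if candidate is substring of word+word
"seekseek" contains "ksee"? Yes
Is rotation = Yes


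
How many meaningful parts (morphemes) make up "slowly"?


Word: "slowly"
Morphemes: slow | -ly
Each morpheme carries meaning
= 2 morphemes


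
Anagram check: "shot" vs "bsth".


Word 1: "shot" → sorted: host
Word 2: "bsth" → sorted: bhst
Same letters? host != bhst
Anagram = No


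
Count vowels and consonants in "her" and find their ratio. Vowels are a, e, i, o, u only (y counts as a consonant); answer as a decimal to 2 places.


Word: "her"
Vowels (a,e,i,o,u): 1
Consonants: 2
Ratio = 1/2
= 0.50


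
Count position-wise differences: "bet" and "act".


Comparing character by character (same length = 3):
  Pos 0: 'b' vs 'a' !=
  Pos 1: 'e' vs 'c' !=
  Pos 2: 't' vs 't' =
Hamming distance = 2


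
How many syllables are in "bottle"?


Word: "bottle"
Syllable breakdown: bot / tle
Counting: 2 parts
= 2 syllables


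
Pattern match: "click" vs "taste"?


Pattern of "click": [0, 1, 2, 0, 3]
Pattern of "taste": [0, 1, 2, 0, 3]
Patterns match
Same pattern = Yes


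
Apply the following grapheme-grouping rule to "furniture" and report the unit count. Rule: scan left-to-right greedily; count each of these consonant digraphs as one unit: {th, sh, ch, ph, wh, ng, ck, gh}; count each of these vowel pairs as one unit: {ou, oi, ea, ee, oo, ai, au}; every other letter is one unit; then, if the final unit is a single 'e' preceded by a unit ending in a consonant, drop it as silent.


Word: "furniture" (9 letters)
Left-to-right scan:
  (1) 'f' (letter)
  (2) 'u' (letter)
  (3) 'r' (letter)
  (4) 'n' (letter)
  (5) 'i' (letter)
  (6) 't' (letter)
  (7) 'u' (letter)
  (8) 'r' (letter)
  (9) 'e' (letter)
Units from scan: 9
Final unit is 'e' after a consonant -> drop as silent (-1)
Sound units = 8 units


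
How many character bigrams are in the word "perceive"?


Word: "perceive" (length 8)
Number of 2-grams = length - 2 + 1 = 8 - 2 + 1
= 7


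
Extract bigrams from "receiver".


Word: "receiver" (length 8)
Number of bigrams = 8 - 2 + 1 = 7
  Position 0: "re"
  Position 1: "ec"
  Position 2: "ce"
  Position 3: "ei"
  Position 4: "iv"
  Position 5: "ve"
  Position 6: "er"
Bigrams = "re", "ec", "ce", "ei", "iv", "ve", "er"


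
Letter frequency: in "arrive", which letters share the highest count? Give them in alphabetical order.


Word: "arrive"
Letter counts:
  'a': 1
  'e': 1
  'i': 1
  'r': 2
  'v': 1
Maximum count = 2
Most frequent = 'r' (2 times each)


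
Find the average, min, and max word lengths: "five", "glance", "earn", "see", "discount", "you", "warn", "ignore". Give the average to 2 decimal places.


Lengths: "five"=4, "glance"=6, "earn"=4, "see"=3, "discount"=8, "you"=3, "warn"=4, "ignore"=6
Sum = 38, Count = 8
Average = 38/8 = 4.75
= avg=4.75, min=3, max=8


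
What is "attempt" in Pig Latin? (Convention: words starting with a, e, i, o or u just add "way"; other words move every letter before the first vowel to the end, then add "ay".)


Word: "attempt"
Starts with vowel → add 'way'
Pig Latin = "attemptway"


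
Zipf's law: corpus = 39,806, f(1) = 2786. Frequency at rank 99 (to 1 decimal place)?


Zipf's law: f(r) = f(1) / r
f(1) = 2786
f(99) = 2786 / 99
= 28.1 occurrences


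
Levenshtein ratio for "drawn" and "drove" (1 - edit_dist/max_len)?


Word 1: "drawn" (length 5)
Word 2: "drove" (length 5)
One optimal edit sequence:
  1. keep 'd'
  2. keep 'r'
  3. substitute 'a' -> 'o'  (+1)
  4. substitute 'w' -> 'v'  (+1)
  5. substitute 'n' -> 'e'  (+1)
Edit distance = 3
Max length = max(5, 5) = 5
Similarity = 1 - 3/5
= 0.4000


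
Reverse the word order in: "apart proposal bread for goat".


Original: "apart proposal bread for goat"
Words (1..n): apart | proposal | bread | for | goat
Reversed (n..1): goat | for | bread | proposal | apart
Result = "goat for bread proposal apart"


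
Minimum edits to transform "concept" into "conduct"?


Word 1: "concept" (length 7)
Word 2: "conduct" (length 7)
One optimal edit sequence (insert/delete/substitute each cost 1):
  1. keep 'c'
  2. keep 'o'
  3. keep 'n'
  4. substitute 'c' -> 'd'  (+1)
  5. substitute 'e' -> 'u'  (+1)
  6. substitute 'p' -> 'c'  (+1)
  7. keep 't'
Total edit operations: 3
Edit distance = 3


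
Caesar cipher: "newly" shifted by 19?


Word: "newly"
Shift: 19
Each letter → (letter + shift) mod 26:
  'n' (13) + 19 = 6 → 'g'
  'e' (4) + 19 = 23 → 'x'
  'w' (22) + 19 = 15 → 'p'
  'l' (11) + 19 = 4 → 'e'
  'y' (24) + 19 = 17 → 'r'
Result = "gxper"


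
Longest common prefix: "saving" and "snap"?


Word 1: "saving"
Word 2: "snap"
Comparing from start:
  Pos 0: 's' == 's'
  Pos 1: 'a' != 'n' (stop)
LCP = "s" (length 1)


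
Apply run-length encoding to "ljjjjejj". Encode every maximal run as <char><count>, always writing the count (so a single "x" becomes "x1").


String: "ljjjjejj"
Scanning for consecutive runs:
  'l' x 1
  'j' x 4
  'e' x 1
  'j' x 2
RLE = "l1j4e1j2"


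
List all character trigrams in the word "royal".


Word: "royal" (length 5)
Number of trigrams = 5 - 3 + 1 = 3
  Position 0: "roy"
  Position 1: "oya"
  Position 2: "yal"
Trigrams = "roy", "oya", "yal"


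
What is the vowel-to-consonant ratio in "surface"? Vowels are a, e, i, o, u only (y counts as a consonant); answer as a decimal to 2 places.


Word: "surface"
Vowels (a,e,i,o,u): 3
Consonants: 4
Ratio = 3/4
= 0.75


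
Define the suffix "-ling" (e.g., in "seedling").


Suffix: -ling
Example: seedling = seed + -ling
Meaning = small / young


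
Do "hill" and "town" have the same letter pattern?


Pattern of "hill": [0, 1, 2, 2]
Pattern of "town": [0, 1, 2, 3]
Patterns do not match
Same pattern = No


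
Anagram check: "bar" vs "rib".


Word 1: "bar" → sorted: abr
Word 2: "rib" → sorted: bir
Same letters? abr != bir
Anagram = No


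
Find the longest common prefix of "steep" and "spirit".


Word 1: "steep"
Word 2: "spirit"
Comparing from start:
  Pos 0: 's' == 's'
  Pos 1: 't' != 'p' (stop)
LCP = "s" (length 1)


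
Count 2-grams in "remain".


Word: "remain" (length 6)
Number of 2-grams = length - 2 + 1 = 6 - 2 + 1
= 5


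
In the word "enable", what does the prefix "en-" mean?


Prefix: en-
Example: enable = en- + able
Meaning = cause to / put into


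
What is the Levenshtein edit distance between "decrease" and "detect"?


Word 1: "decrease" (length 8)
Word 2: "detect" (length 6)
One optimal edit sequence (insert/delete/substitute each cost 1):
  1. keep 'd'
  2. keep 'e'
  3. delete 'c'  (+1)
  4. substitute 'r' -> 't'  (+1)
  5. keep 'e'
  6. delete 'a'  (+1)
  7. substitute 's' -> 'c'  (+1)
  8. substitute 'e' -> 't'  (+1)
Total edit operations: 5
Edit distance = 5


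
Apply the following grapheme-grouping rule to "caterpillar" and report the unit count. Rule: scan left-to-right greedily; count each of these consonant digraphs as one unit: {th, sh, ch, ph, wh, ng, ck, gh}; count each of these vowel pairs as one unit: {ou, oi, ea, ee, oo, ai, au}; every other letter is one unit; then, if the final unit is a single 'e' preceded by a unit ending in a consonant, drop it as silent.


Word: "caterpillar" (11 letters)
Left-to-right scan:
  (1) 'c' (letter)
  (2) 'a' (letter)
  (3) 't' (letter)
  (4) 'e' (letter)
  (5) 'r' (letter)
  (6) 'p' (letter)
  (7) 'i' (letter)
  (8) 'l' (letter)
  (9) 'l' (letter)
  (10) 'a' (letter)
  (11) 'r' (letter)
Units from scan: 11
Sound units = 11 units


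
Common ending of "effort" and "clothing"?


Word 1: "effort"
Word 2: "clothing"
Comparing from end:
  Pos -1: 't' != 'g' (stop)
LCS = "" (length 0)


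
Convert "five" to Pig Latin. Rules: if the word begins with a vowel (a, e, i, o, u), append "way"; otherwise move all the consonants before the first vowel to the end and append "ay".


Word: "five"
Starts with consonant(s) → move to end, add 'ay'
Consonant cluster: "f"
Pig Latin = "ivefay"


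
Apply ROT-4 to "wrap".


Word: "wrap"
Shift: 4
Each letter → (letter + shift) mod 26:
  'w' (22) + 4 = 0 → 'a'
  'r' (17) + 4 = 21 → 'v'
  'a' (0) + 4 = 4 → 'e'
  'p' (15) + 4 = 19 → 't'
Result = "avet"


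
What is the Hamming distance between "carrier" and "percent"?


Comparing character by character (same length = 7):
  Pos 0: 'c' vs 'p' !=
  Pos 1: 'a' vs 'e' !=
  Pos 2: 'r' vs 'r' =
  Pos 3: 'r' vs 'c' !=
  Pos 4: 'i' vs 'e' !=
  Pos 5: 'e' vs 'n' !=
  Pos 6: 'r' vs 't' !=
Hamming distance = 6


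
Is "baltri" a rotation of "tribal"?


Word: "tribal", Candidate: "baltri"
Method: check if candidate is substring of word+word
"tribaltribal" contains "baltri"? Yes
Is rotation = Yes


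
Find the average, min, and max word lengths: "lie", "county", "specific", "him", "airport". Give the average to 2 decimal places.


Lengths: "lie"=3, "county"=6, "specific"=8, "him"=3, "airport"=7
Sum = 27, Count = 5
Average = 27/5 = 5.40
= avg=5.40, min=3, max=8


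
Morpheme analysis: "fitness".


Word: "fitness"
Morphemes: fit / -ness
Each morpheme carries meaning
= 2 morphemes


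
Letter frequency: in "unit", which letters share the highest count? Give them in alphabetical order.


Word: "unit"
Letter counts:
  'i': 1
  'n': 1
  't': 1
  'u': 1
Maximum count = 1
Most frequent = 'i', 'n', 't', 'u' (1 time each)


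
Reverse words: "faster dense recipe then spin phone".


Original: "faster dense recipe then spin phone"
Words (1..n): faster | dense | recipe | then | spin | phone
Reversed (n..1): phone | spin | then | recipe | dense | faster
Result = "phone spin then recipe dense faster"


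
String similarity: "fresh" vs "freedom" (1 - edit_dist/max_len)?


Word 1: "fresh" (length 5)
Word 2: "freedom" (length 7)
One optimal edit sequence:
  1. keep 'f'
  2. keep 'r'
  3. insert 'e'  (+1)
  4. keep 'e'
  5. insert 'd'  (+1)
  6. substitute 's' -> 'o'  (+1)
  7. substitute 'h' -> 'm'  (+1)
Edit distance = 4
Max length = max(5, 7) = 7
Similarity = 1 - 4/7
= 0.4286


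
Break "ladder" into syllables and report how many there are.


Word: "ladder"
Syllable breakdown: lad | der
Counting: 2 parts
= 2 syllables


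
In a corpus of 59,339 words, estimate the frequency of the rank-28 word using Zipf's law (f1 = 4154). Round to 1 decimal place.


Zipf's law: f(r) = f(1) / r
f(1) = 4154
f(28) = 4154 / 28
= 148.4 occurrences


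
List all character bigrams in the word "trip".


Word: "trip" (length 4)
Number of bigrams = 4 - 2 + 1 = 3
  Position 0: "tr"
  Position 1: "ri"
  Position 2: "ip"
Bigrams = "tr", "ri", "ip"


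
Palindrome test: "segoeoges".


Word: "segoeoges"
Reversed: "segoeoges"
Forward == Backward? segoeoges == segoeoges
Palindrome = Yes


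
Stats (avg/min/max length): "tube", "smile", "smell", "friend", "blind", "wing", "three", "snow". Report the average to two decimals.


Lengths: "tube"=4, "smile"=5, "smell"=5, "friend"=6, "blind"=5, "wing"=4, "three"=5, "snow"=4
Sum = 38, Count = 8
Average = 38/8 = 4.75
= avg=4.75, min=4, max=6


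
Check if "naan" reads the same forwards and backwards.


Word: "naan"
Reversed: "naan"
Forward == Backward? naan == naan
Palindrome = Yes


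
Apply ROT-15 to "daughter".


Word: "daughter"
Shift: 15
Each letter → (letter + shift) mod 26:
  'd' (3) + 15 = 18 → 's'
  'a' (0) + 15 = 15 → 'p'
  'u' (20) + 15 = 9 → 'j'
  'g' (6) + 15 = 21 → 'v'
  'h' (7) + 15 = 22 → 'w'
  't' (19) + 15 = 8 → 'i'
  'e' (4) + 15 = 19 → 't'
  'r' (17) + 15 = 6 → 'g'
Result = "spjvwitg"


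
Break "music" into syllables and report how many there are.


Word: "music"
Syllable breakdown: mu-sic
Counting: 2 parts
= 2 syllables


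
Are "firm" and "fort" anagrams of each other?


Word 1: "firm" → sorted: fimr
Word 2: "fort" → sorted: fort
Same letters? fimr != fort
Anagram = No


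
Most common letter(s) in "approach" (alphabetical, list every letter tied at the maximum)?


Word: "approach"
Letter counts:
  'a': 2
  'c': 1
  'h': 1
  'o': 1
  'p': 2
  'r': 1
Maximum count = 2
Most frequent = 'a', 'p' (2 times each)


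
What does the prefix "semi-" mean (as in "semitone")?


Prefix: semi-
As in: semitone -> semi- + tone
Meaning = half


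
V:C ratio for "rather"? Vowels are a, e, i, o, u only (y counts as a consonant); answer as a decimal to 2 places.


Word: "rather"
Vowels (a,e,i,o,u): 2
Consonants: 4
Ratio = 2/4
= 0.50


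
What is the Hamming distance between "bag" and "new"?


Comparing character by character (same length = 3):
  Pos 0: 'b' vs 'n' !=
  Pos 1: 'a' vs 'e' !=
  Pos 2: 'g' vs 'w' !=
Hamming distance = 3


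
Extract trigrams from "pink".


Word: "pink" (length 4)
Number of trigrams = 4 - 3 + 1 = 2
  Position 0: "pin"
  Position 1: "ink"
Trigrams = "pin", "ink"


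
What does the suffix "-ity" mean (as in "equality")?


Suffix: -ity
As in: equality -> equal + -ity
Meaning = quality of


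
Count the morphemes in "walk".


Word: "walk"
Morphemes: walk
Each morpheme carries meaning
= 1 morpheme


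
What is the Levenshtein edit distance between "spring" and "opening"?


Word 1: "spring" (length 6)
Word 2: "opening" (length 7)
One optimal edit sequence (insert/delete/substitute each cost 1):
  1. substitute 's' -> 'o'  (+1)
  2. keep 'p'
  3. insert 'e'  (+1)
  4. substitute 'r' -> 'n'  (+1)
  5. keep 'i'
  6. keep 'n'
  7. keep 'g'
Total edit operations: 3
Edit distance = 3


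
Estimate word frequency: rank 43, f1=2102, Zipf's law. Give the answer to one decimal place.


Zipf's law: f(r) = f(1) / r
f(1) = 2102
f(43) = 2102 / 43
= 48.9 occurrences


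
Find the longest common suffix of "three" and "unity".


Word 1: "three"
Word 2: "unity"
Comparing from end:
  Pos -1: 'e' != 'y' (stop)
LCS = "" (length 0)


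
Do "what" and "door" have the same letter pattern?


Pattern of "what": [0, 1, 2, 3]
Pattern of "door": [0, 1, 1, 2]
Patterns do not match
Same pattern = No


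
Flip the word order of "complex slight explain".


Original: "complex slight explain"
Words (1..n): complex | slight | explain
Reversed (n..1): explain | slight | complex
Result = "explain slight complex"


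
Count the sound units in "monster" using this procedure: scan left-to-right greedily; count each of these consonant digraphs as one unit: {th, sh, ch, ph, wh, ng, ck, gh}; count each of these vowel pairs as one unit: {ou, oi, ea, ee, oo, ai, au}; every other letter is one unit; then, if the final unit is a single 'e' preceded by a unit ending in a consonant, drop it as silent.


Word: "monster" (7 letters)
Left-to-right scan:
  (1) 'm' (letter)
  (2) 'o' (letter)
  (3) 'n' (letter)
  (4) 's' (letter)
  (5) 't' (letter)
  (6) 'e' (letter)
  (7) 'r' (letter)
Units from scan: 7
Sound units = 7 units


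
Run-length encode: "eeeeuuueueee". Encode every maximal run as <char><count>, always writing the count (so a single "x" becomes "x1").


String: "eeeeuuueueee"
Scanning for consecutive runs:
  'e' x 4
  'u' x 3
  'e' x 1
  'u' x 1
  'e' x 3
RLE = "e4u3e1u1e3"


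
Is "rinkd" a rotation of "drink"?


Word: "drink", Candidate: "rinkd"
Method: check if candidate is substring of word+word
"drinkdrink" contains "rinkd"? Yes
Is rotation = Yes


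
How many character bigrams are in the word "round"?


Word: "round" (length 5)
Number of 2-grams = length - 2 + 1 = 5 - 2 + 1
= 4


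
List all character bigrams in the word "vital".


Word: "vital" (length 5)
Number of bigrams = 5 - 2 + 1 = 4
  Position 0: "vi"
  Position 1: "it"
  Position 2: "ta"
  Position 3: "al"
Bigrams = "vi", "it", "ta", "al"


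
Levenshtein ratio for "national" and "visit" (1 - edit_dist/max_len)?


Word 1: "national" (length 8)
Word 2: "visit" (length 5)
One optimal edit sequence:
  1. delete 'n'  (+1)
  2. delete 'a'  (+1)
  3. substitute 't' -> 'v'  (+1)
  4. keep 'i'
  5. delete 'o'  (+1)
  6. substitute 'n' -> 's'  (+1)
  7. substitute 'a' -> 'i'  (+1)
  8. substitute 'l' -> 't'  (+1)
Edit distance = 7
Max length = max(8, 5) = 8
Similarity = 1 - 7/8
= 0.1250


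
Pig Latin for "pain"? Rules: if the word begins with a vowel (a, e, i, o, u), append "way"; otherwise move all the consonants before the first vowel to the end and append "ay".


Word: "pain"
Starts with consonant(s) → move to end, add 'ay'
Consonant cluster: "p"
Pig Latin = "ainpay"


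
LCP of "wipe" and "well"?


Word 1: "wipe"
Word 2: "well"
Comparing from start:
  Pos 0: 'w' == 'w'
  Pos 1: 'i' != 'e' (stop)
LCP = "w" (length 1)


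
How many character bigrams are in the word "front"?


Word: "front" (length 5)
Number of 2-grams = length - 2 + 1 = 5 - 2 + 1
= 4


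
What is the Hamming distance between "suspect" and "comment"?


Comparing character by character (same length = 7):
  Pos 0: 's' vs 'c' !=
  Pos 1: 'u' vs 'o' !=
  Pos 2: 's' vs 'm' !=
  Pos 3: 'p' vs 'm' !=
  Pos 4: 'e' vs 'e' =
  Pos 5: 'c' vs 'n' !=
  Pos 6: 't' vs 't' =
Hamming distance = 5


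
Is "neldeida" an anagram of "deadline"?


Word 1: "deadline" → sorted: addeeiln
Word 2: "neldeida" → sorted: addeeiln
Same letters? addeeiln == addeeiln
Anagram = Yes


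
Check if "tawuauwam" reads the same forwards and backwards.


Word: "tawuauwam"
Reversed: "mawuauwat"
Forward == Backward? tawuauwam != mawuauwat
Palindrome = No


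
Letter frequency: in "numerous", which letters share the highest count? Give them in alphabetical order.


Word: "numerous"
Letter counts:
  'e': 1
  'm': 1
  'n': 1
  'o': 1
  'r': 1
  's': 1
  'u': 2
Maximum count = 2
Most frequent = 'u' (2 times each)


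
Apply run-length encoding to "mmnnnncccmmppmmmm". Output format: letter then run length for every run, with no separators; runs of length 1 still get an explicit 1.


String: "mmnnnncccmmppmmmm"
Scanning for consecutive runs:
  'm' x 2
  'n' x 4
  'c' x 3
  'm' x 2
  'p' x 2
  'm' x 4
RLE = "m2n4c3m2p2m4"


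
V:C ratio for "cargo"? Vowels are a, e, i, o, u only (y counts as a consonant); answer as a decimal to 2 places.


Word: "cargo"
Vowels (a,e,i,o,u): 2
Consonants: 3
Ratio = 2/3
= 0.67


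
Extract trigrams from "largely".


Word: "largely" (length 7)
Number of trigrams = 7 - 3 + 1 = 5
  Position 0: "lar"
  Position 1: "arg"
  Position 2: "rge"
  Position 3: "gel"
  Position 4: "ely"
Trigrams = "lar", "arg", "rge", "gel", "ely"


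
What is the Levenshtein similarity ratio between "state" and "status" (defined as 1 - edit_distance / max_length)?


Word 1: "state" (length 5)
Word 2: "status" (length 6)
One optimal edit sequence:
  1. keep 's'
  2. keep 't'
  3. keep 'a'
  4. keep 't'
  5. insert 'u'  (+1)
  6. substitute 'e' -> 's'  (+1)
Edit distance = 2
Max length = max(5, 6) = 6
Similarity = 1 - 2/6
= 0.6667


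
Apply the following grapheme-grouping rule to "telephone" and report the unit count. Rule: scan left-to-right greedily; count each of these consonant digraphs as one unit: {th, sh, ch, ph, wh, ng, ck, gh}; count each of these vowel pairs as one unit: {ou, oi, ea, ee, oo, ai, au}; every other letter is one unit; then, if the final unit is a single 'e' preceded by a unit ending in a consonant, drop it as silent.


Word: "telephone" (9 letters)
Left-to-right scan:
  (1) 't' (letter)
  (2) 'e' (letter)
  (3) 'l' (letter)
  (4) 'e' (letter)
  (5) 'ph' (digraph)
  (6) 'o' (letter)
  (7) 'n' (letter)
  (8) 'e' (letter)
Units from scan: 8
Final unit is 'e' after a consonant -> drop as silent (-1)
Sound units = 7 units


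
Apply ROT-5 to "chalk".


Word: "chalk"
Shift: 5
Each letter → (letter + shift) mod 26:
  'c' (2) + 5 = 7 → 'h'
  'h' (7) + 5 = 12 → 'm'
  'a' (0) + 5 = 5 → 'f'
  'l' (11) + 5 = 16 → 'q'
  'k' (10) + 5 = 15 → 'p'
Result = "hmfqp"


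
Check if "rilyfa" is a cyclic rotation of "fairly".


Word: "fairly", Candidate: "rilyfa"
Method: check if candidate is substring of word+word
"fairlyfairly" contains "rilyfa"? No
Is rotation = No


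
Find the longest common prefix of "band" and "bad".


Word 1: "band"
Word 2: "bad"
Comparing from start:
  Pos 0: 'b' == 'b'
  Pos 1: 'a' == 'a'
  Pos 2: 'n' != 'd' (stop)
LCP = "ba" (length 2)


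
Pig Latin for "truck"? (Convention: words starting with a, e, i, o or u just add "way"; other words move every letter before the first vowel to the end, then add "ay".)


Word: "truck"
Starts with consonant(s) → move to end, add 'ay'
Consonant cluster: "tr"
Pig Latin = "ucktray"


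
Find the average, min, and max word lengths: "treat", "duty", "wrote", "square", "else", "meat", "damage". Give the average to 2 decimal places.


Lengths: "treat"=5, "duty"=4, "wrote"=5, "square"=6, "else"=4, "meat"=4, "damage"=6
Sum = 34, Count = 7
Average = 34/7 = 4.86
= avg=4.86, min=4, max=6


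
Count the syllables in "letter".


Word: "letter"
Syllable breakdown: let-ter
Counting: 2 parts
= 2 syllables


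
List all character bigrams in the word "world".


Word: "world" (length 5)
Number of bigrams = 5 - 2 + 1 = 4
  Position 0: "wo"
  Position 1: "or"
  Position 2: "rl"
  Position 3: "ld"
Bigrams = "wo", "or", "rl", "ld"


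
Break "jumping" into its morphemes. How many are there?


Word: "jumping"
Morphemes: jump | -ing
Each morpheme carries meaning
= 2 morphemes


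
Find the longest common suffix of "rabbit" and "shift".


Word 1: "rabbit"
Word 2: "shift"
Comparing from end:
  Pos -1: 't' == 't'
  Pos -2: 'i' != 'f' (stop)
LCS = "t" (length 1)


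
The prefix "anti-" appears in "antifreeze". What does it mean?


Prefix: anti-
Example: antifreeze (anti- + freeze)
Meaning = against


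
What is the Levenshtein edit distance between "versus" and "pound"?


Word 1: "versus" (length 6)
Word 2: "pound" (length 5)
One optimal edit sequence (insert/delete/substitute each cost 1):
  1. delete 'v'  (+1)
  2. substitute 'e' -> 'p'  (+1)
  3. substitute 'r' -> 'o'  (+1)
  4. substitute 's' -> 'u'  (+1)
  5. substitute 'u' -> 'n'  (+1)
  6. substitute 's' -> 'd'  (+1)
Total edit operations: 6
Edit distance = 6


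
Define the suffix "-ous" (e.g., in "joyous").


Suffix: -ous
As in: joyous -> joy + -ous
Meaning = having quality of


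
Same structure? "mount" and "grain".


Pattern of "mount": [0, 1, 2, 3, 4]
Pattern of "grain": [0, 1, 2, 3, 4]
Patterns match
Same pattern = Yes


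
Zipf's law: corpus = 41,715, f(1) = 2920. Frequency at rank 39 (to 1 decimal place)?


Zipf's law: f(r) = f(1) / r
f(1) = 2920
f(39) = 2920 / 39
= 74.9 occurrences


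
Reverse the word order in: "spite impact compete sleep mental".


Original: "spite impact compete sleep mental"
Words (1..n): spite | impact | compete | sleep | mental
Reversed (n..1): mental | sleep | compete | impact | spite
Result = "mental sleep compete impact spite"


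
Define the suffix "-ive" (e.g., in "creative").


Suffix: -ive
Example: creative = create + -ive, with a spelling change
Meaning = tending to


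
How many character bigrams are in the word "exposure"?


Word: "exposure" (length 8)
Number of 2-grams = length - 2 + 1 = 8 - 2 + 1
= 7


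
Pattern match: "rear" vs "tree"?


Pattern of "rear": [0, 1, 2, 0]
Pattern of "tree": [0, 1, 2, 2]
Patterns do not match
Same pattern = No


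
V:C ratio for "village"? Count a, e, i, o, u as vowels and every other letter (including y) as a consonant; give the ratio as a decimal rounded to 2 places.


Word: "village"
Vowels (a,e,i,o,u): 3
Consonants: 4
Ratio = 3/4
= 0.75


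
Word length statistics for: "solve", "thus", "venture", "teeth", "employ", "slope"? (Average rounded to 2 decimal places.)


Lengths: "solve"=5, "thus"=4, "venture"=7, "teeth"=5, "employ"=6, "slope"=5
Sum = 32, Count = 6
Average = 32/6 = 5.33
= avg=5.33, min=4, max=7


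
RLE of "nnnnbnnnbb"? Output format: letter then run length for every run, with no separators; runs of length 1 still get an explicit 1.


String: "nnnnbnnnbb"
Scanning for consecutive runs:
  'n' x 4
  'b' x 1
  'n' x 3
  'b' x 2
RLE = "n4b1n3b2"


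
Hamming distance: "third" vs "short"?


Comparing character by character (same length = 5):
  Pos 0: 't' vs 's' !=
  Pos 1: 'h' vs 'h' =
  Pos 2: 'i' vs 'o' !=
  Pos 3: 'r' vs 'r' =
  Pos 4: 'd' vs 't' !=
Hamming distance = 3


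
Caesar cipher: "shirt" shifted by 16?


Word: "shirt"
Shift: 16
Each letter → (letter + shift) mod 26:
  's' (18) + 16 = 8 → 'i'
  'h' (7) + 16 = 23 → 'x'
  'i' (8) + 16 = 24 → 'y'
  'r' (17) + 16 = 7 → 'h'
  't' (19) + 16 = 9 → 'j'
Result = "ixyhj"


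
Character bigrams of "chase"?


Word: "chase" (length 5)
Number of bigrams = 5 - 2 + 1 = 4
  Position 0: "ch"
  Position 1: "ha"
  Position 2: "as"
  Position 3: "se"
Bigrams = "ch", "ha", "as", "se"


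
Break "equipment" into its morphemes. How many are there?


Word: "equipment"
Morphemes: equip | -ment
Each morpheme carries meaning
= 2 morphemes


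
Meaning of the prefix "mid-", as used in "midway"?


Prefix: mid-
As in: midway -> mid- + way
Meaning = middle


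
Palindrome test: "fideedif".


Word: "fideedif"
Reversed: "fideedif"
Forward == Backward? fideedif == fideedif
Palindrome = Yes


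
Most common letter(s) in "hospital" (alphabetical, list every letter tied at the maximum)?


Word: "hospital"
Letter counts:
  'a': 1
  'h': 1
  'i': 1
  'l': 1
  'o': 1
  'p': 1
  's': 1
  't': 1
Maximum count = 1
Most frequent = 'a', 'h', 'i', 'l', 'o', 'p', 's', 't' (1 time each)


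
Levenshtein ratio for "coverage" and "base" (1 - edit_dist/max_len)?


Word 1: "coverage" (length 8)
Word 2: "base" (length 4)
One optimal edit sequence:
  1. delete 'c'  (+1)
  2. delete 'o'  (+1)
  3. delete 'v'  (+1)
  4. delete 'e'  (+1)
  5. substitute 'r' -> 'b'  (+1)
  6. keep 'a'
  7. substitute 'g' -> 's'  (+1)
  8. keep 'e'
Edit distance = 6
Max length = max(8, 4) = 8
Similarity = 1 - 6/8
= 0.2500


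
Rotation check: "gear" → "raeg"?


Word: "gear", Candidate: "raeg"
Method: check if candidate is substring of word+word
"geargear" contains "raeg"? No
Is rotation = No
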